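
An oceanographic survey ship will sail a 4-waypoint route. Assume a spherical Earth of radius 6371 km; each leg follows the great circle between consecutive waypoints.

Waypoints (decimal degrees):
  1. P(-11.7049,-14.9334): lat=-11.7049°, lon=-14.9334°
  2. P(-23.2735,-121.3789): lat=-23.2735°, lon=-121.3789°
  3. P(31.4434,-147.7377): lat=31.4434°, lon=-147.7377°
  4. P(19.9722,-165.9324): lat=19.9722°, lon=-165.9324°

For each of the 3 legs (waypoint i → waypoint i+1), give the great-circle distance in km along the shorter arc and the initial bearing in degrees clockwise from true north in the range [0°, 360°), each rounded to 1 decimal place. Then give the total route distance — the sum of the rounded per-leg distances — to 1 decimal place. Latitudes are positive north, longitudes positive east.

Leg 1: dist=11125.0 km, bearing=243.5°
Leg 2: dist=6700.1 km, bearing=334.1°
Leg 3: dist=2219.4 km, bearing=239.3°
Total: 20044.5 km

Leg 1: φ1=-0.2042890, φ2=-0.4061992, Δφ=-0.2019102, Δλ=-1.8578244 rad; a=sin²(Δφ/2)+cosφ1·cosφ2·sin²(Δλ/2)=0.5872501742; c=2·atan2(√a, √(1-a))=1.746194635; dist=6371·c=11125.006 ≈ 11125.0 km; running total=11125.0 km
Leg 1 bearing: y=sinΔλ·cosφ2=-0.88104761, x=cosφ1·sinφ2-sinφ1·cosφ2·cosΔλ=-0.43966435; θ=atan2(y, x)=-116.5203° <0 so +360° → 243.4797° ≈ 243.5°
Leg 2: φ1=-0.4061992, φ2=0.5487909, Δφ=0.9549901, Δλ=-0.4600478 rad; a=sin²(Δφ/2)+cosφ1·cosφ2·sin²(Δλ/2)=0.2519334821; c=2·atan2(√a, √(1-a))=1.051657011; dist=6371·c=6700.107 ≈ 6700.1 km; running total=17825.1 km
Leg 2 bearing: y=sinΔλ·cosφ2=-0.37879352, x=cosφ1·sinφ2-sinφ1·cosφ2·cosΔλ=0.78126018; θ=atan2(y, x)=-25.8664° <0 so +360° → 334.1336° ≈ 334.1°
Leg 3: φ1=0.5487909, φ2=0.3485806, Δφ=-0.2002102, Δλ=-0.3175574 rad; a=sin²(Δφ/2)+cosφ1·cosφ2·sin²(Δλ/2)=0.0300333712; c=2·atan2(√a, √(1-a))=0.348361594; dist=6371·c=2219.412 ≈ 2219.4 km; running total=20044.5 km
Leg 3 bearing: y=sinΔλ·cosφ2=-0.29346802, x=cosφ1·sinφ2-sinφ1·cosφ2·cosΔλ=-0.17436166; θ=atan2(y, x)=-120.7163° <0 so +360° → 239.2837° ≈ 239.3°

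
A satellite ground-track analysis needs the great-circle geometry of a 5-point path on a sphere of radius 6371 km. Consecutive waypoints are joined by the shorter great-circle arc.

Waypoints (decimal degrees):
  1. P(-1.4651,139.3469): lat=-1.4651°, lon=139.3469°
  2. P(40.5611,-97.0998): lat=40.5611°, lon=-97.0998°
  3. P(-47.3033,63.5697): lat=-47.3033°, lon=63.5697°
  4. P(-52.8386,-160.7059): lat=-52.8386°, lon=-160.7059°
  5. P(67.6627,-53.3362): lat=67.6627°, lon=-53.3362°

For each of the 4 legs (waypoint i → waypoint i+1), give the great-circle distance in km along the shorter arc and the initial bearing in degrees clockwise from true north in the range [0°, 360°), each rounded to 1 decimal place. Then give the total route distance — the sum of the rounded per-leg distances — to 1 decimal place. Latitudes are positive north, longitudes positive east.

Leg 1: φ1=-0.0255708, φ2=0.7079247, Δφ=0.7334956, Δλ=-4.1267734 rad; a=sin²(Δφ/2)+cosφ1·cosφ2·sin²(Δλ/2)=0.7181956971; c=2·atan2(√a, √(1-a))=2.022380436; dist=6371·c=12884.586 ≈ 12884.6 km; running total=12884.6 km
Leg 1 bearing: y=sinΔλ·cosφ2=0.63312352, x=cosφ1·sinφ2-sinφ1·cosφ2·cosΔλ=0.63930990; θ=atan2(y, x)=44.7214° ≈ 44.7°
Leg 2: φ1=0.7079247, φ2=-0.8255983, Δφ=-1.5335231, Δλ=2.8042118 rad; a=sin²(Δφ/2)+cosφ1·cosφ2·sin²(Δλ/2)=0.9820207104; c=2·atan2(√a, √(1-a))=2.872608739; dist=6371·c=18301.390 ≈ 18301.4 km; running total=31186.0 km
Leg 2 bearing: y=sinΔλ·cosφ2=0.22446820, x=cosφ1·sinφ2-sinφ1·cosφ2·cosΔλ=-0.14226091; θ=atan2(y, x)=122.3652° ≈ 122.4°
Leg 3: φ1=-0.8255983, φ2=-0.9222075, Δφ=-0.0966092, Δλ=-3.9143477 rad; a=sin²(Δφ/2)+cosφ1·cosφ2·sin²(Δλ/2)=0.3537878792; c=2·atan2(√a, √(1-a))=1.274035416; dist=6371·c=8116.880 ≈ 8116.9 km; running total=39302.9 km
Leg 3 bearing: y=sinΔλ·cosφ2=0.42170224, x=cosφ1·sinφ2-sinφ1·cosφ2·cosΔλ=-0.85828625; θ=atan2(y, x)=153.8337° ≈ 153.8°
Leg 4: φ1=-0.9222075, φ2=1.1809369, Δφ=2.1031444, Δλ=1.8739548 rad; a=sin²(Δφ/2)+cosφ1·cosφ2·sin²(Δλ/2)=0.9028372494; c=2·atan2(√a, √(1-a))=2.507609581; dist=6371·c=15975.981 ≈ 15976.0 km; running total=55278.9 km
Leg 4 bearing: y=sinΔλ·cosφ2=0.36272710, x=cosφ1·sinφ2-sinφ1·cosφ2·cosΔλ=0.46831362; θ=atan2(y, x)=37.7592° ≈ 37.8°

Leg 1: dist=12884.6 km, bearing=44.7°
Leg 2: dist=18301.4 km, bearing=122.4°
Leg 3: dist=8116.9 km, bearing=153.8°
Leg 4: dist=15976.0 km, bearing=37.8°
Total: 55278.9 km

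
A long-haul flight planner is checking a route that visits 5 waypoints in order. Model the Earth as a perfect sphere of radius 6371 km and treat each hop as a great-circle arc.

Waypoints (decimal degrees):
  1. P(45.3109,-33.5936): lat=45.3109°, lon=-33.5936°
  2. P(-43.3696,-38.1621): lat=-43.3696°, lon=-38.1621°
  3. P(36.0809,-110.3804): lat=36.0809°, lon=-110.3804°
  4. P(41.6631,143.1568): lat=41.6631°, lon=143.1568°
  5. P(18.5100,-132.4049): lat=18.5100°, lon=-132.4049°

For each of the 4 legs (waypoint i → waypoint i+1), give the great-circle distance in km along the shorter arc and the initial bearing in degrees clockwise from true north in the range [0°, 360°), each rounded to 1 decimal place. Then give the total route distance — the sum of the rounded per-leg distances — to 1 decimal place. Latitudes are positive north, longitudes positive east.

Leg 1: φ1=0.7908244, φ2=-0.7569423, Δφ=-1.5477667, Δλ=-0.0797354 rad; a=sin²(Δφ/2)+cosφ1·cosφ2·sin²(Δλ/2)=0.4892983380; c=2·atan2(√a, √(1-a))=1.549391368; dist=6371·c=9871.172 ≈ 9871.2 km; running total=9871.2 km
Leg 1 bearing: y=sinΔλ·cosφ2=-0.05790136, x=cosφ1·sinφ2-sinφ1·cosφ2·cosΔλ=-0.99809285; θ=atan2(y, x)=-176.6799° <0 so +360° → 183.3201° ≈ 183.3°
Leg 2: φ1=-0.7569423, φ2=0.6297305, Δφ=1.3866728, Δλ=-1.2604471 rad; a=sin²(Δφ/2)+cosφ1·cosφ2·sin²(Δλ/2)=0.6124996416; c=2·atan2(√a, √(1-a))=1.797738627; dist=6371·c=11453.393 ≈ 11453.4 km; running total=21324.6 km
Leg 2 bearing: y=sinΔλ·cosφ2=-0.76957676, x=cosφ1·sinφ2-sinφ1·cosφ2·cosΔλ=0.59760099; θ=atan2(y, x)=-52.1695° <0 so +360° → 307.8305° ≈ 307.8°
Leg 3: φ1=0.6297305, φ2=0.7271583, Δφ=0.0974278, Δλ=4.4250589 rad; a=sin²(Δφ/2)+cosφ1·cosφ2·sin²(Δλ/2)=0.3898074430; c=2·atan2(√a, √(1-a))=1.348587052; dist=6371·c=8591.848 ≈ 8591.8 km; running total=29916.4 km
Leg 3 bearing: y=sinΔλ·cosφ2=-0.71643967, x=cosφ1·sinφ2-sinφ1·cosφ2·cosΔλ=0.66192492; θ=atan2(y, x)=-47.2649° <0 so +360° → 312.7351° ≈ 312.7°
Leg 4: φ1=0.7271583, φ2=0.3230604, Δφ=-0.4040978, Δλ=-4.8094590 rad; a=sin²(Δφ/2)+cosφ1·cosφ2·sin²(Δλ/2)=0.3601517982; c=2·atan2(√a, √(1-a))=1.287318449; dist=6371·c=8201.506 ≈ 8201.5 km; running total=38117.9 km
Leg 4 bearing: y=sinΔλ·cosφ2=0.94380420, x=cosφ1·sinφ2-sinφ1·cosφ2·cosΔλ=0.17607826; θ=atan2(y, x)=79.4323° ≈ 79.4°

Leg 1: dist=9871.2 km, bearing=183.3°
Leg 2: dist=11453.4 km, bearing=307.8°
Leg 3: dist=8591.8 km, bearing=312.7°
Leg 4: dist=8201.5 km, bearing=79.4°
Total: 38117.9 km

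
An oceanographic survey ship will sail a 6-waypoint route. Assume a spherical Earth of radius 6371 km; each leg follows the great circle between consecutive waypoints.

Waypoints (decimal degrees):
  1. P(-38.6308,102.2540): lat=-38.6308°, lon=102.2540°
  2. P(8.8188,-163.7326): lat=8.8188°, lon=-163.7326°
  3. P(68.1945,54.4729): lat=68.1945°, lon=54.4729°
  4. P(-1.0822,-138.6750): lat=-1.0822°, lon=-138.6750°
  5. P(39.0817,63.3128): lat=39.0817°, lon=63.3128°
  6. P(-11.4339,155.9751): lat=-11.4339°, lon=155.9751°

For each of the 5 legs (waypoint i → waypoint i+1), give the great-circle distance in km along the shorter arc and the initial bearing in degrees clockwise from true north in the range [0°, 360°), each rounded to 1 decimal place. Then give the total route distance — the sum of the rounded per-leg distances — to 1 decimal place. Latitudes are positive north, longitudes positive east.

Leg 1: dist=10965.1 km, bearing=85.6°
Leg 2: dist=10941.7 km, bearing=346.6°
Leg 3: dist=12485.4 km, bearing=14.2°
Leg 4: dist=15235.7 km, bearing=334.8°
Leg 5: dist=11033.3 km, bearing=97.3°
Total: 60661.2 km

Leg 1: φ1=-0.6742347, φ2=0.1539171, Δφ=0.8281517, Δλ=-4.6423419 rad; a=sin²(Δφ/2)+cosφ1·cosφ2·sin²(Δλ/2)=0.5748700158; c=2·atan2(√a, √(1-a))=1.721101662; dist=6371·c=10965.139 ≈ 10965.1 km; running total=10965.1 km
Leg 1 bearing: y=sinΔλ·cosφ2=0.98575483, x=cosφ1·sinφ2-sinφ1·cosφ2·cosΔλ=0.07658550; θ=atan2(y, x)=85.5575° ≈ 85.6°
Leg 2: φ1=0.1539171, φ2=1.1902186, Δφ=1.0363015, Δλ=3.8084044 rad; a=sin²(Δφ/2)+cosφ1·cosφ2·sin²(Δλ/2)=0.5730492498; c=2·atan2(√a, √(1-a))=1.717419623; dist=6371·c=10941.680 ≈ 10941.7 km; running total=21906.8 km
Leg 2 bearing: y=sinΔλ·cosφ2=-0.22974012, x=cosφ1·sinφ2-sinφ1·cosφ2·cosΔλ=0.96222383; θ=atan2(y, x)=-13.4285° <0 so +360° → 346.5715° ≈ 346.6°
Leg 3: φ1=1.1902186, φ2=-0.0188880, Δφ=-1.2091065, Δλ=-3.3710668 rad; a=sin²(Δφ/2)+cosφ1·cosφ2·sin²(Δλ/2)=0.6895953013; c=2·atan2(√a, √(1-a))=1.959717743; dist=6371·c=12485.362 ≈ 12485.4 km; running total=34392.2 km
Leg 3 bearing: y=sinΔλ·cosφ2=0.22742491, x=cosφ1·sinφ2-sinφ1·cosφ2·cosΔλ=0.89693500; θ=atan2(y, x)=14.2279° ≈ 14.2°
Leg 4: φ1=-0.0188880, φ2=0.6821043, Δφ=0.7009923, Δλ=3.5253522 rad; a=sin²(Δφ/2)+cosφ1·cosφ2·sin²(Δλ/2)=0.8657823628; c=2·atan2(√a, √(1-a))=2.391410547; dist=6371·c=15235.677 ≈ 15235.7 km; running total=49627.9 km
Leg 4 bearing: y=sinΔλ·cosφ2=-0.29063429, x=cosφ1·sinφ2-sinφ1·cosφ2·cosΔλ=0.61672098; θ=atan2(y, x)=-25.2325° <0 so +360° → 334.7675° ≈ 334.8°
Leg 5: φ1=0.6821043, φ2=-0.1995592, Δφ=-0.8816635, Δλ=1.6172622 rad; a=sin²(Δφ/2)+cosφ1·cosφ2·sin²(Δλ/2)=0.5801574174; c=2·atan2(√a, √(1-a))=1.731805932; dist=6371·c=11033.336 ≈ 11033.3 km; running total=60661.2 km
Leg 5 bearing: y=sinΔλ·cosφ2=0.97909613, x=cosφ1·sinφ2-sinφ1·cosφ2·cosΔλ=-0.12517955; θ=atan2(y, x)=97.2859° ≈ 97.3°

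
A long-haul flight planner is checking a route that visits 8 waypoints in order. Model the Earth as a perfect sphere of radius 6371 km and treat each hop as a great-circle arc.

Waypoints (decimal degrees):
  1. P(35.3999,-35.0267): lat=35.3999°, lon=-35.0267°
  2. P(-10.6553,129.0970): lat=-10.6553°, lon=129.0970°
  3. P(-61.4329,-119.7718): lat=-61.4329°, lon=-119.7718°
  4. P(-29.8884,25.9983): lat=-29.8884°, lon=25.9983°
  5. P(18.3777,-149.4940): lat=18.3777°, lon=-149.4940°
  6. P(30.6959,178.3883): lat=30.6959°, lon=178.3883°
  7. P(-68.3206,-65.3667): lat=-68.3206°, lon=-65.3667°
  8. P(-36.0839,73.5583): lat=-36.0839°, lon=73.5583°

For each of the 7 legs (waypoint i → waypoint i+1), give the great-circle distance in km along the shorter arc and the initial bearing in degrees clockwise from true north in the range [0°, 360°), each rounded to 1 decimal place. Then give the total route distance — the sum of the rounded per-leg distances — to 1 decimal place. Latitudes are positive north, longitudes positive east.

Leg 1: φ1=0.6178448, φ2=-0.1859701, Δφ=-0.8038149, Δλ=2.8644989 rad; a=sin²(Δφ/2)+cosφ1·cosφ2·sin²(Δλ/2)=0.9388126525; c=2·atan2(√a, √(1-a))=2.641681816; dist=6371·c=16830.155 ≈ 16830.2 km; running total=16830.2 km
Leg 1 bearing: y=sinΔλ·cosφ2=0.26884445, x=cosφ1·sinφ2-sinφ1·cosφ2·cosΔλ=0.39685827; θ=atan2(y, x)=34.1150° ≈ 34.1°
Leg 2: φ1=-0.1859701, φ2=-1.0722064, Δφ=-0.8862363, Δλ=-4.3435800 rad; a=sin²(Δφ/2)+cosφ1·cosφ2·sin²(Δλ/2)=0.5035133361; c=2·atan2(√a, √(1-a))=1.577823057; dist=6371·c=10052.311 ≈ 10052.3 km; running total=26882.5 km
Leg 2 bearing: y=sinΔλ·cosφ2=0.44603303, x=cosφ1·sinφ2-sinφ1·cosφ2·cosΔλ=-0.89498892; θ=atan2(y, x)=153.5098° ≈ 153.5°
Leg 3: φ1=-1.0722064, φ2=-0.5216510, Δφ=0.5505554, Δλ=2.5441682 rad; a=sin²(Δφ/2)+cosφ1·cosφ2·sin²(Δλ/2)=0.4525645557; c=2·atan2(√a, √(1-a))=1.475782545; dist=6371·c=9402.211 ≈ 9402.2 km; running total=36284.7 km
Leg 3 bearing: y=sinΔλ·cosφ2=0.48769911, x=cosφ1·sinφ2-sinφ1·cosφ2·cosΔλ=-0.86784163; θ=atan2(y, x)=150.6654° ≈ 150.7°
Leg 4: φ1=-0.5216510, φ2=0.3207514, Δφ=0.8424024, Δλ=-3.0629184 rad; a=sin²(Δφ/2)+cosφ1·cosφ2·sin²(Δλ/2)=0.9886712086; c=2·atan2(√a, √(1-a))=2.928315067; dist=6371·c=18656.295 ≈ 18656.3 km; running total=54941.0 km
Leg 4 bearing: y=sinΔλ·cosφ2=-0.07458473, x=cosφ1·sinφ2-sinφ1·cosφ2·cosΔλ=-0.19808816; θ=atan2(y, x)=-159.3675° <0 so +360° → 200.6325° ≈ 200.6°
Leg 5: φ1=0.3207514, φ2=0.5357445, Δφ=0.2149931, Δλ=5.7226257 rad; a=sin²(Δφ/2)+cosφ1·cosφ2·sin²(Δλ/2)=0.0739548810; c=2·atan2(√a, √(1-a))=0.550830306; dist=6371·c=3509.340 ≈ 3509.3 km; running total=58450.3 km
Leg 5 bearing: y=sinΔλ·cosφ2=-0.45716870, x=cosφ1·sinφ2-sinφ1·cosφ2·cosΔλ=0.25483134; θ=atan2(y, x)=-60.8642° <0 so +360° → 299.1358° ≈ 299.1°
Leg 6: φ1=0.5357445, φ2=-1.1924194, Δφ=-1.7281639, Δλ=-4.2543273 rad; a=sin²(Δφ/2)+cosφ1·cosφ2·sin²(Δλ/2)=0.8074212732; c=2·atan2(√a, √(1-a))=2.232982628; dist=6371·c=14226.332 ≈ 14226.3 km; running total=72676.6 km
Leg 6 bearing: y=sinΔλ·cosφ2=0.33133042, x=cosφ1·sinφ2-sinφ1·cosφ2·cosΔλ=-0.71567367; θ=atan2(y, x)=155.1576° ≈ 155.2°
Leg 7: φ1=-1.1924194, φ2=-0.6297829, Δφ=0.5626366, Δλ=2.4246987 rad; a=sin²(Δφ/2)+cosφ1·cosφ2·sin²(Δλ/2)=0.3388738820; c=2·atan2(√a, √(1-a))=1.242688645; dist=6371·c=7917.169 ≈ 7917.2 km; running total=80593.8 km
Leg 7 bearing: y=sinΔλ·cosφ2=0.53099559, x=cosφ1·sinφ2-sinφ1·cosφ2·cosΔλ=-0.78370733; θ=atan2(y, x)=145.8807° ≈ 145.9°

Leg 1: dist=16830.2 km, bearing=34.1°
Leg 2: dist=10052.3 km, bearing=153.5°
Leg 3: dist=9402.2 km, bearing=150.7°
Leg 4: dist=18656.3 km, bearing=200.6°
Leg 5: dist=3509.3 km, bearing=299.1°
Leg 6: dist=14226.3 km, bearing=155.2°
Leg 7: dist=7917.2 km, bearing=145.9°
Total: 80593.8 km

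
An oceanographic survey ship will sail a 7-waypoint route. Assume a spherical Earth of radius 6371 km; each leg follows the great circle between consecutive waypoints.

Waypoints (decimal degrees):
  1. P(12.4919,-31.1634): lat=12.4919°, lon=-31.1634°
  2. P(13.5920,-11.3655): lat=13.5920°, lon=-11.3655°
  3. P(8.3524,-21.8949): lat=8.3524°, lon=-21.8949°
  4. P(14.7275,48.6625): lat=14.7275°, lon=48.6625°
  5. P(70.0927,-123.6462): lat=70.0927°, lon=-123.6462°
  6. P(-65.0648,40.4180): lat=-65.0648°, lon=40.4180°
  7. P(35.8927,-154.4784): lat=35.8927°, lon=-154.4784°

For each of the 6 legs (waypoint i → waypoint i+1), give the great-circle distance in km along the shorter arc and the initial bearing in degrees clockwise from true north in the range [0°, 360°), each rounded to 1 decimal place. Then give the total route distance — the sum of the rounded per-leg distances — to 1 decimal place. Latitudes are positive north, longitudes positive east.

Leg 1: dist=2147.5 km, bearing=84.5°
Leg 2: dist=1288.2 km, bearing=244.2°
Leg 3: dist=7692.4 km, bearing=77.3°
Leg 4: dist=10564.6 km, bearing=357.4°
Leg 5: dist=19142.5 km, bearing=58.0°
Leg 6: dist=16624.3 km, bearing=155.8°
Total: 57459.5 km

Leg 1: φ1=0.2180248, φ2=0.2372252, Δφ=0.0192004, Δλ=0.3455385 rad; a=sin²(Δφ/2)+cosφ1·cosφ2·sin²(Δλ/2)=0.0281378550; c=2·atan2(√a, √(1-a))=0.337080415; dist=6371·c=2147.539 ≈ 2147.5 km; running total=2147.5 km
Leg 1 bearing: y=sinΔλ·cosφ2=0.32921765, x=cosφ1·sinφ2-sinφ1·cosφ2·cosΔλ=0.03162603; θ=atan2(y, x)=84.5128° ≈ 84.5°
Leg 2: φ1=0.2372252, φ2=0.1457769, Δφ=-0.0914483, Δλ=-0.1837727 rad; a=sin²(Δφ/2)+cosφ1·cosφ2·sin²(Δλ/2)=0.0101860114; c=2·atan2(√a, √(1-a))=0.202195801; dist=6371·c=1288.189 ≈ 1288.2 km; running total=3435.7 km
Leg 2 bearing: y=sinΔλ·cosφ2=-0.18080178, x=cosφ1·sinφ2-sinφ1·cosφ2·cosΔλ=-0.08740563; θ=atan2(y, x)=-115.8007° <0 so +360° → 244.1993° ≈ 244.2°
Leg 3: φ1=0.1457769, φ2=0.2570434, Δφ=0.1112665, Δλ=1.2314589 rad; a=sin²(Δφ/2)+cosφ1·cosφ2·sin²(Δλ/2)=0.3222797693; c=2·atan2(√a, √(1-a))=1.207411068; dist=6371·c=7692.416 ≈ 7692.4 km; running total=11128.1 km
Leg 3 bearing: y=sinΔλ·cosφ2=0.91199477, x=cosφ1·sinφ2-sinφ1·cosφ2·cosΔλ=0.20476233; θ=atan2(y, x)=77.3457° ≈ 77.3°
Leg 4: φ1=0.2570434, φ2=1.2233484, Δφ=0.9663050, Δλ=-3.0073541 rad; a=sin²(Δφ/2)+cosφ1·cosφ2·sin²(Δλ/2)=0.5436594099; c=2·atan2(√a, √(1-a))=1.658226491; dist=6371·c=10564.561 ≈ 10564.6 km; running total=21692.7 km
Leg 4 bearing: y=sinΔλ·cosφ2=-0.04557097, x=cosφ1·sinφ2-sinφ1·cosφ2·cosΔλ=0.99513753; θ=atan2(y, x)=-2.6220° <0 so +360° → 357.3780° ≈ 357.4°
Leg 5: φ1=1.2233484, φ2=-1.1355950, Δφ=-2.3589434, Δλ=2.8634605 rad; a=sin²(Δφ/2)+cosφ1·cosφ2·sin²(Δλ/2)=0.9953177116; c=2·atan2(√a, √(1-a))=3.004631131; dist=6371·c=19142.505 ≈ 19142.5 km; running total=40835.2 km
Leg 5 bearing: y=sinΔλ·cosφ2=0.11575261, x=cosφ1·sinφ2-sinφ1·cosφ2·cosΔλ=0.07240713; θ=atan2(y, x)=57.9726° ≈ 58.0°
Leg 6: φ1=-1.1355950, φ2=0.6264458, Δφ=1.7620408, Δλ=-3.4015839 rad; a=sin²(Δφ/2)+cosφ1·cosφ2·sin²(Δλ/2)=0.9308405801; c=2·atan2(√a, √(1-a))=2.609369696; dist=6371·c=16624.294 ≈ 16624.3 km; running total=57459.5 km
Leg 6 bearing: y=sinΔλ·cosφ2=0.20825829, x=cosφ1·sinφ2-sinφ1·cosφ2·cosΔλ=-0.46274622; θ=atan2(y, x)=155.7699° ≈ 155.8°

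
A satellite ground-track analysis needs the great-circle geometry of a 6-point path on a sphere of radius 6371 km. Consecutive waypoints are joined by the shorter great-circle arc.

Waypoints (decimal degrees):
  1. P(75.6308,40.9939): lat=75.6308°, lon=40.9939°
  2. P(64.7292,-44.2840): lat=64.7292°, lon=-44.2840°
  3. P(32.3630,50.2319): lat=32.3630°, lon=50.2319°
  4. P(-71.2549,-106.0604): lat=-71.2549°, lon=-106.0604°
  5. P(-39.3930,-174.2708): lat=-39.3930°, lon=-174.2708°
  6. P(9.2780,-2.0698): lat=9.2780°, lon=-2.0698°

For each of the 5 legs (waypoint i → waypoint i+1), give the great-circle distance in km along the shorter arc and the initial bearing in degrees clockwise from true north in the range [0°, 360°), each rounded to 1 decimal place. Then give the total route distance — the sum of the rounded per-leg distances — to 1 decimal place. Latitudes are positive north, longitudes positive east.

Leg 1: φ1=1.3200065, φ2=1.1297377, Δφ=-0.1902688, Δλ=-1.4883801 rad; a=sin²(Δφ/2)+cosφ1·cosφ2·sin²(Δλ/2)=0.0576338737; c=2·atan2(√a, √(1-a))=0.484877072; dist=6371·c=3089.152 ≈ 3089.2 km; running total=3089.2 km
Leg 1 bearing: y=sinΔλ·cosφ2=-0.42544804, x=cosφ1·sinφ2-sinφ1·cosφ2·cosΔλ=0.19037543; θ=atan2(y, x)=-65.8929° <0 so +360° → 294.1071° ≈ 294.1°
Leg 2: φ1=1.1297377, φ2=0.5648409, Δφ=-0.5648968, Δλ=1.6496137 rad; a=sin²(Δφ/2)+cosφ1·cosφ2·sin²(Δλ/2)=0.2721680472; c=2·atan2(√a, √(1-a))=1.097678421; dist=6371·c=6993.309 ≈ 6993.3 km; running total=10082.5 km
Leg 2 bearing: y=sinΔλ·cosφ2=0.84205150, x=cosφ1·sinφ2-sinφ1·cosφ2·cosΔλ=0.28865148; θ=atan2(y, x)=71.0785° ≈ 71.1°
Leg 3: φ1=0.5648409, φ2=-1.2436326, Δφ=-1.8084735, Δλ=-2.7278152 rad; a=sin²(Δφ/2)+cosφ1·cosφ2·sin²(Δλ/2)=0.8777122232; c=2·atan2(√a, √(1-a))=2.427097981; dist=6371·c=15463.041 ≈ 15463.0 km; running total=25545.5 km
Leg 3 bearing: y=sinΔλ·cosφ2=-0.12920887, x=cosφ1·sinφ2-sinφ1·cosφ2·cosΔλ=-0.64236981; θ=atan2(y, x)=-168.6271° <0 so +360° → 191.3729° ≈ 191.4°
Leg 4: φ1=-1.2436326, φ2=-0.6875376, Δφ=0.5560951, Δλ=-1.1904961 rad; a=sin²(Δφ/2)+cosφ1·cosφ2·sin²(Δλ/2)=0.1534196929; c=2·atan2(√a, √(1-a))=0.804931495; dist=6371·c=5128.219 ≈ 5128.2 km; running total=30673.7 km
Leg 4 bearing: y=sinΔλ·cosφ2=-0.71759625, x=cosφ1·sinφ2-sinφ1·cosφ2·cosΔλ=0.06770514; θ=atan2(y, x)=-84.6101° <0 so +360° → 275.3899° ≈ 275.4°
Leg 5: φ1=-0.6875376, φ2=0.1619316, Δφ=0.8494692, Δλ=3.0054744 rad; a=sin²(Δφ/2)+cosφ1·cosφ2·sin²(Δλ/2)=0.9289826356; c=2·atan2(√a, √(1-a))=2.602091932; dist=6371·c=16577.928 ≈ 16577.9 km; running total=47251.6 km
Leg 5 bearing: y=sinΔλ·cosφ2=0.13392303, x=cosφ1·sinφ2-sinφ1·cosφ2·cosΔλ=-0.49594376; θ=atan2(y, x)=164.8885° ≈ 164.9°

Leg 1: dist=3089.2 km, bearing=294.1°
Leg 2: dist=6993.3 km, bearing=71.1°
Leg 3: dist=15463.0 km, bearing=191.4°
Leg 4: dist=5128.2 km, bearing=275.4°
Leg 5: dist=16577.9 km, bearing=164.9°
Total: 47251.6 km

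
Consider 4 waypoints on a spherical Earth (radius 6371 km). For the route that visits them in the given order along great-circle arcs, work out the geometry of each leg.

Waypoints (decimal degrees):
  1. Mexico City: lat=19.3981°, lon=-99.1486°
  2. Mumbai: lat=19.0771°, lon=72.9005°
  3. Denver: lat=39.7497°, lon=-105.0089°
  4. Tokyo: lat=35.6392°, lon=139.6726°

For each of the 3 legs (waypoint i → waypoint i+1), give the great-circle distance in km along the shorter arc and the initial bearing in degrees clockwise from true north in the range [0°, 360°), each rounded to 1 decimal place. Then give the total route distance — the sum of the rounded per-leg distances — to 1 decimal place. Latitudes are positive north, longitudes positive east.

Leg 1: φ1=0.3385607, φ2=0.3329582, Δφ=-0.0056025, Δλ=3.0028233 rad; a=sin²(Δφ/2)+cosφ1·cosφ2·sin²(Δλ/2)=0.8871540910; c=2·atan2(√a, √(1-a))=2.456417440; dist=6371·c=15649.836 ≈ 15649.8 km; running total=15649.8 km
Leg 1 bearing: y=sinΔλ·cosφ2=0.13072760, x=cosφ1·sinφ2-sinφ1·cosφ2·cosΔλ=0.61915841; θ=atan2(y, x)=11.9222° ≈ 11.9°
Leg 2: φ1=0.3329582, φ2=0.6937631, Δφ=0.3608049, Δλ=-3.1051048 rad; a=sin²(Δφ/2)+cosφ1·cosφ2·sin²(Δλ/2)=0.7585716068; c=2·atan2(√a, √(1-a))=2.114306137; dist=6371·c=13470.244 ≈ 13470.2 km; running total=29120.0 km
Leg 2 bearing: y=sinΔλ·cosφ2=-0.02804729, x=cosφ1·sinφ2-sinφ1·cosφ2·cosΔλ=0.85543921; θ=atan2(y, x)=-1.8779° <0 so +360° → 358.1221° ≈ 358.1°
Leg 3: φ1=0.6937631, φ2=0.6220214, Δφ=-0.0717418, Δλ=4.2704978 rad; a=sin²(Δφ/2)+cosφ1·cosφ2·sin²(Δλ/2)=0.4473141087; c=2·atan2(√a, √(1-a))=1.465228569; dist=6371·c=9334.971 ≈ 9335.0 km; running total=38455.0 km
Leg 3 bearing: y=sinΔλ·cosφ2=-0.73463779, x=cosφ1·sinφ2-sinφ1·cosφ2·cosΔλ=0.67022691; θ=atan2(y, x)=-47.6251° <0 so +360° → 312.3749° ≈ 312.4°

Leg 1: dist=15649.8 km, bearing=11.9°
Leg 2: dist=13470.2 km, bearing=358.1°
Leg 3: dist=9335.0 km, bearing=312.4°
Total: 38455.0 km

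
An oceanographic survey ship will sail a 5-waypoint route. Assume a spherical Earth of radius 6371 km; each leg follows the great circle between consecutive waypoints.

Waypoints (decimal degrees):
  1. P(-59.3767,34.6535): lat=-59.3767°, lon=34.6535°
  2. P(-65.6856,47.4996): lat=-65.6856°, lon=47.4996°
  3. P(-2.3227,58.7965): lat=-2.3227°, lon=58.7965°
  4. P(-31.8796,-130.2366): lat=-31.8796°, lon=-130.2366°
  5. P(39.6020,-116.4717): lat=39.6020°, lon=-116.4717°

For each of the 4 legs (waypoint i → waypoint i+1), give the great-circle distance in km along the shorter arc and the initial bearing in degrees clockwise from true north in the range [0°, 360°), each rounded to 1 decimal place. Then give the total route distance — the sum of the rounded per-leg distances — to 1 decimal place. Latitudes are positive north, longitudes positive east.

Leg 1: φ1=-1.0363189, φ2=-1.1464300, Δφ=-0.1101111, Δλ=0.2242067 rad; a=sin²(Δφ/2)+cosφ1·cosφ2·sin²(Δλ/2)=0.0056528470; c=2·atan2(√a, √(1-a))=0.150512868; dist=6371·c=958.917 ≈ 958.9 km; running total=958.9 km
Leg 1 bearing: y=sinΔλ·cosφ2=0.09154416, x=cosφ1·sinφ2-sinφ1·cosφ2·cosΔλ=-0.11875705; θ=atan2(y, x)=142.3731° ≈ 142.4°
Leg 2: φ1=-1.1464300, φ2=-0.0405388, Δφ=1.1058912, Δλ=0.1971681 rad; a=sin²(Δφ/2)+cosφ1·cosφ2·sin²(Δλ/2)=0.2798164468; c=2·atan2(√a, √(1-a))=1.114788807; dist=6371·c=7102.319 ≈ 7102.3 km; running total=8061.2 km
Leg 2 bearing: y=sinΔλ·cosφ2=0.19573215, x=cosφ1·sinφ2-sinφ1·cosφ2·cosΔλ=0.87622243; θ=atan2(y, x)=12.5921° ≈ 12.6°
Leg 3: φ1=-0.0405388, φ2=-0.5564040, Δφ=-0.5158652, Δλ=-3.2992500 rad; a=sin²(Δφ/2)+cosφ1·cosφ2·sin²(Δλ/2)=0.9082676078; c=2·atan2(√a, √(1-a))=2.526179865; dist=6371·c=16094.292 ≈ 16094.3 km; running total=24155.5 km
Leg 3 bearing: y=sinΔλ·cosφ2=0.13332236, x=cosφ1·sinφ2-sinφ1·cosφ2·cosΔλ=-0.56168976; θ=atan2(y, x)=166.6474° ≈ 166.6°
Leg 4: φ1=-0.5564040, φ2=0.6911853, Δφ=1.2475893, Δλ=0.2402428 rad; a=sin²(Δφ/2)+cosφ1·cosφ2·sin²(Δλ/2)=0.3505906502; c=2·atan2(√a, √(1-a))=1.267341771; dist=6371·c=8074.234 ≈ 8074.2 km; running total=32229.7 km
Leg 4 bearing: y=sinΔλ·cosφ2=0.18332946, x=cosφ1·sinφ2-sinφ1·cosφ2·cosΔλ=0.93653494; θ=atan2(y, x)=11.0758° ≈ 11.1°

Leg 1: dist=958.9 km, bearing=142.4°
Leg 2: dist=7102.3 km, bearing=12.6°
Leg 3: dist=16094.3 km, bearing=166.6°
Leg 4: dist=8074.2 km, bearing=11.1°
Total: 32229.7 km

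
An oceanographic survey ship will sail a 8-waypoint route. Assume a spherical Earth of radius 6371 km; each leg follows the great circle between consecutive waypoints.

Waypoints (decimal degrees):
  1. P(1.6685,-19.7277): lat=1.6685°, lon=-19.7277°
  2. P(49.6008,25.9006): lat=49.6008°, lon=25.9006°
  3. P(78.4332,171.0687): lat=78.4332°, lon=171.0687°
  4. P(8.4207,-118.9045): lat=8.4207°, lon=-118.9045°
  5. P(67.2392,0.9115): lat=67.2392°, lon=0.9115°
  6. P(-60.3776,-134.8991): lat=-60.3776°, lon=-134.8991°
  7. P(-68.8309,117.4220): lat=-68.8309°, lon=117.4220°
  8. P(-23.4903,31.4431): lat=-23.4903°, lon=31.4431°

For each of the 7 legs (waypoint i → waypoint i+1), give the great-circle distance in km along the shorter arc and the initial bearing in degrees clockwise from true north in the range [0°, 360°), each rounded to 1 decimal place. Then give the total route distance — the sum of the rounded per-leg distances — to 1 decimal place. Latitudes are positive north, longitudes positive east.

Leg 1: dist=6852.6 km, bearing=31.8°
Leg 2: dist=5587.8 km, bearing=8.6°
Leg 3: dist=8651.7 km, bearing=108.0°
Leg 4: dist=10359.8 km, bearing=19.6°
Leg 5: dist=17773.3 km, bearing=268.4°
Leg 6: dist=4542.2 km, bearing=211.7°
Leg 7: dist=7421.0 km, bearing=264.8°
Total: 61188.4 km

Leg 1: φ1=0.0291208, φ2=0.8656973, Δφ=0.8365765, Δλ=0.7963641 rad; a=sin²(Δφ/2)+cosφ1·cosφ2·sin²(Δλ/2)=0.2623944445; c=2·atan2(√a, √(1-a))=1.075592377; dist=6371·c=6852.599 ≈ 6852.6 km; running total=6852.6 km
Leg 1 bearing: y=sinΔλ·cosφ2=0.46328028, x=cosφ1·sinφ2-sinφ1·cosφ2·cosΔλ=0.74802793; θ=atan2(y, x)=31.7714° ≈ 31.8°
Leg 2: φ1=0.8656973, φ2=1.3689176, Δφ=0.5032203, Δλ=2.5336613 rad; a=sin²(Δφ/2)+cosφ1·cosφ2·sin²(Δλ/2)=0.1802937949; c=2·atan2(√a, √(1-a))=0.877062535; dist=6371·c=5587.765 ≈ 5587.8 km; running total=12440.4 km
Leg 2 bearing: y=sinΔλ·cosφ2=0.11452559, x=cosφ1·sinφ2-sinφ1·cosφ2·cosΔλ=0.76028656; θ=atan2(y, x)=8.5663° ≈ 8.6°
Leg 3: φ1=1.3689176, φ2=0.1469689, Δφ=-1.2219486, Δλ=-5.0609871 rad; a=sin²(Δφ/2)+cosφ1·cosφ2·sin²(Δλ/2)=0.3943907466; c=2·atan2(√a, √(1-a))=1.357974902; dist=6371·c=8651.658 ≈ 8651.7 km; running total=21092.1 km
Leg 3 bearing: y=sinΔλ·cosφ2=0.92972041, x=cosφ1·sinφ2-sinφ1·cosφ2·cosΔλ=-0.30167317; θ=atan2(y, x)=107.9771° ≈ 108.0°
Leg 4: φ1=0.1469689, φ2=1.1735454, Δφ=1.0265765, Δλ=2.0911837 rad; a=sin²(Δφ/2)+cosφ1·cosφ2·sin²(Δλ/2)=0.5276273927; c=2·atan2(√a, √(1-a))=1.626079267; dist=6371·c=10359.751 ≈ 10359.8 km; running total=31451.9 km
Leg 4 bearing: y=sinΔλ·cosφ2=0.33567155, x=cosφ1·sinφ2-sinφ1·cosφ2·cosΔλ=0.94035712; θ=atan2(y, x)=19.6446° ≈ 19.6°
Leg 5: φ1=1.1735454, φ2=-1.0537879, Δφ=-2.2273333, Δλ=-2.3703421 rad; a=sin²(Δφ/2)+cosφ1·cosφ2·sin²(Δλ/2)=0.9693635434; c=2·atan2(√a, √(1-a))=2.789714631; dist=6371·c=17773.272 ≈ 17773.3 km; running total=49225.2 km
Leg 5 bearing: y=sinΔλ·cosφ2=-0.34453043, x=cosφ1·sinφ2-sinφ1·cosφ2·cosΔλ=-0.00949938; θ=atan2(y, x)=-91.5794° <0 so +360° → 268.4206° ≈ 268.4°
Leg 6: φ1=-1.0537879, φ2=-1.2013258, Δφ=-0.1475379, Δλ=4.4038340 rad; a=sin²(Δφ/2)+cosφ1·cosφ2·sin²(Δλ/2)=0.1217829430; c=2·atan2(√a, √(1-a))=0.712952378; dist=6371·c=4542.220 ≈ 4542.2 km; running total=53767.4 km
Leg 6 bearing: y=sinΔλ·cosφ2=-0.34406715, x=cosφ1·sinφ2-sinφ1·cosφ2·cosΔλ=-0.55626003; θ=atan2(y, x)=-148.2617° <0 so +360° → 211.7383° ≈ 211.7°
Leg 7: φ1=-1.2013258, φ2=-0.4099831, Δφ=0.7913428, Δλ=-1.5006149 rad; a=sin²(Δφ/2)+cosφ1·cosφ2·sin²(Δλ/2)=0.3025395912; c=2·atan2(√a, √(1-a))=1.164814666; dist=6371·c=7421.034 ≈ 7421.0 km; running total=61188.4 km
Leg 7 bearing: y=sinΔλ·cosφ2=-0.91486987, x=cosφ1·sinφ2-sinφ1·cosφ2·cosΔλ=-0.08396827; θ=atan2(y, x)=-95.2440° <0 so +360° → 264.7560° ≈ 264.8°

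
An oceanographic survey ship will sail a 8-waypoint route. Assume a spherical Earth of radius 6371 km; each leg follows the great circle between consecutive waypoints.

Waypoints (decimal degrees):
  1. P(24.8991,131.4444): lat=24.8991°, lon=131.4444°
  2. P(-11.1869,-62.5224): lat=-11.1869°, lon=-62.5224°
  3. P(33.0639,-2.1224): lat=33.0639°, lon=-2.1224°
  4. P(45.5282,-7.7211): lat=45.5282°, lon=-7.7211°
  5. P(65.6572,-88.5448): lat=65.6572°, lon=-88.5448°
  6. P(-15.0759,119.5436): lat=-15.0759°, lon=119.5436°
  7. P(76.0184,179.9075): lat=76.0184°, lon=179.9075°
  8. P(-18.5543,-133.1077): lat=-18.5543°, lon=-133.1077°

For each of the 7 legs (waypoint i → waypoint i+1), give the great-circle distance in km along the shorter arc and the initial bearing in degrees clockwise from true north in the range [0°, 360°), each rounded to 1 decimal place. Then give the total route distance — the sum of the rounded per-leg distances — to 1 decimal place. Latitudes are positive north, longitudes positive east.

Leg 1: φ1=0.4345713, φ2=-0.1952482, Δφ=-0.6298195, Δλ=-3.3853593 rad; a=sin²(Δφ/2)+cosφ1·cosφ2·sin²(Δλ/2)=0.9725959567; c=2·atan2(√a, √(1-a))=2.808978193; dist=6371·c=17896.000 ≈ 17896.0 km; running total=17896.0 km
Leg 1 bearing: y=sinΔλ·cosφ2=0.23677367, x=cosφ1·sinφ2-sinφ1·cosφ2·cosΔλ=0.22483433; θ=atan2(y, x)=46.4816° ≈ 46.5°
Leg 2: φ1=-0.1952482, φ2=0.5770739, Δφ=0.7723222, Δλ=1.0541789 rad; a=sin²(Δφ/2)+cosφ1·cosφ2·sin²(Δλ/2)=0.3498789772; c=2·atan2(√a, √(1-a))=1.265849930; dist=6371·c=8064.730 ≈ 8064.7 km; running total=25960.7 km
Leg 2 bearing: y=sinΔλ·cosφ2=0.72869121, x=cosφ1·sinφ2-sinφ1·cosφ2·cosΔλ=0.61551916; θ=atan2(y, x)=49.8125° ≈ 49.8°
Leg 3: φ1=0.5770739, φ2=0.7946170, Δφ=0.2175431, Δλ=-0.0977157 rad; a=sin²(Δφ/2)+cosφ1·cosφ2·sin²(Δλ/2)=0.0131850358; c=2·atan2(√a, √(1-a))=0.230159903; dist=6371·c=1466.349 ≈ 1466.3 km; running total=27427.0 km
Leg 3 bearing: y=sinΔλ·cosφ2=-0.06834667, x=cosφ1·sinφ2-sinφ1·cosφ2·cosΔλ=0.21765453; θ=atan2(y, x)=-17.4330° <0 so +360° → 342.5670° ≈ 342.6°
Leg 4: φ1=0.7946170, φ2=1.1459343, Δφ=0.3513173, Δλ=-1.4106397 rad; a=sin²(Δφ/2)+cosφ1·cosφ2·sin²(Δλ/2)=0.1518979893; c=2·atan2(√a, √(1-a))=0.800700513; dist=6371·c=5101.263 ≈ 5101.3 km; running total=32528.3 km
Leg 4 bearing: y=sinΔλ·cosφ2=-0.40691992, x=cosφ1·sinφ2-sinφ1·cosφ2·cosΔλ=0.59136802; θ=atan2(y, x)=-34.5318° <0 so +360° → 325.4682° ≈ 325.5°
Leg 5: φ1=1.1459343, φ2=-0.2631241, Δφ=-1.4090584, Δλ=3.6318277 rad; a=sin²(Δφ/2)+cosφ1·cosφ2·sin²(Δλ/2)=0.7940530783; c=2·atan2(√a, √(1-a))=2.199511574; dist=6371·c=14013.088 ≈ 14013.1 km; running total=46541.4 km
Leg 5 bearing: y=sinΔλ·cosφ2=-0.45462819, x=cosφ1·sinφ2-sinφ1·cosφ2·cosΔλ=0.66891281; θ=atan2(y, x)=-34.2021° <0 so +360° → 325.7979° ≈ 325.8°
Leg 6: φ1=-0.2631241, φ2=1.3267714, Δφ=1.5898955, Δλ=1.0535488 rad; a=sin²(Δφ/2)+cosφ1·cosφ2·sin²(Δλ/2)=0.5685154030; c=2·atan2(√a, √(1-a))=1.708259645; dist=6371·c=10883.322 ≈ 10883.3 km; running total=57424.7 km
Leg 6 bearing: y=sinΔλ·cosφ2=0.21000368, x=cosφ1·sinφ2-sinφ1·cosφ2·cosΔλ=0.96805011; θ=atan2(y, x)=12.2398° ≈ 12.2°
Leg 7: φ1=1.3267714, φ2=-0.3238336, Δφ=-1.6506050, Δλ=-5.4631458 rad; a=sin²(Δφ/2)+cosφ1·cosφ2·sin²(Δλ/2)=0.5762592237; c=2·atan2(√a, √(1-a))=1.723912362; dist=6371·c=10983.046 ≈ 10983.0 km; running total=68407.7 km
Leg 7 bearing: y=sinΔλ·cosφ2=0.69316823, x=cosφ1·sinφ2-sinφ1·cosφ2·cosΔλ=-0.70445435; θ=atan2(y, x)=135.4627° ≈ 135.5°

Leg 1: dist=17896.0 km, bearing=46.5°
Leg 2: dist=8064.7 km, bearing=49.8°
Leg 3: dist=1466.3 km, bearing=342.6°
Leg 4: dist=5101.3 km, bearing=325.5°
Leg 5: dist=14013.1 km, bearing=325.8°
Leg 6: dist=10883.3 km, bearing=12.2°
Leg 7: dist=10983.0 km, bearing=135.5°
Total: 68407.7 km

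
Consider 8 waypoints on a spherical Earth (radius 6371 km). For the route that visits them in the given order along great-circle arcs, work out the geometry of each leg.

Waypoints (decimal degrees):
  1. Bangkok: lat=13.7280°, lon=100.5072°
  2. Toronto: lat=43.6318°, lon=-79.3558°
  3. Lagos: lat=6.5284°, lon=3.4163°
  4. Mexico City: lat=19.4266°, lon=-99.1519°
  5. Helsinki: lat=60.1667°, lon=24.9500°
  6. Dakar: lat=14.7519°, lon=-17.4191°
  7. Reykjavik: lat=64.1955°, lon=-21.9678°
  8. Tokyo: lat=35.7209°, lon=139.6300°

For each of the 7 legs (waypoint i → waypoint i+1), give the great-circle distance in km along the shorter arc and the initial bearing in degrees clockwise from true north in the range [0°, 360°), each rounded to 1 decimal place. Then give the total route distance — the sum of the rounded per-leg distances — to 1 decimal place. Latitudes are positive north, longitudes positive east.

Leg 1: φ1=0.2395988, φ2=0.7615186, Δφ=0.5219198, Δλ=-3.1392016 rad; a=sin²(Δφ/2)+cosφ1·cosφ2·sin²(Δλ/2)=0.7696798629; c=2·atan2(√a, √(1-a))=2.140472898; dist=6371·c=13636.953 ≈ 13637.0 km; running total=13637.0 km
Leg 1 bearing: y=sinΔλ·cosφ2=-0.00173065, x=cosφ1·sinφ2-sinφ1·cosφ2·cosΔλ=0.84207369; θ=atan2(y, x)=-0.1178° <0 so +360° → 359.8822° ≈ 359.9°
Leg 2: φ1=0.7615186, φ2=0.1139421, Δφ=-0.6475765, Δλ=1.4446457 rad; a=sin²(Δφ/2)+cosφ1·cosφ2·sin²(Δλ/2)=0.4155367853; c=2·atan2(√a, √(1-a))=1.401055984; dist=6371·c=8926.128 ≈ 8926.1 km; running total=22563.1 km
Leg 2 bearing: y=sinΔλ·cosφ2=0.98562070, x=cosφ1·sinφ2-sinφ1·cosφ2·cosΔλ=-0.00396132; θ=atan2(y, x)=90.2303° ≈ 90.2°
Leg 3: φ1=0.1139421, φ2=0.3390581, Δφ=0.2251161, Δλ=-1.7901528 rad; a=sin²(Δφ/2)+cosφ1·cosφ2·sin²(Δλ/2)=0.5830336963; c=2·atan2(√a, √(1-a))=1.737636662; dist=6371·c=11070.483 ≈ 11070.5 km; running total=33633.6 km
Leg 3 bearing: y=sinΔλ·cosφ2=-0.92047025, x=cosφ1·sinφ2-sinφ1·cosφ2·cosΔλ=0.35377415; θ=atan2(y, x)=-68.9762° <0 so +360° → 291.0238° ≈ 291.0°
Leg 4: φ1=0.3390581, φ2=1.0501070, Δφ=0.7110489, Δλ=2.1659868 rad; a=sin²(Δφ/2)+cosφ1·cosφ2·sin²(Δλ/2)=0.4872591040; c=2·atan2(√a, √(1-a))=1.545311776; dist=6371·c=9845.181 ≈ 9845.2 km; running total=43478.8 km
Leg 4 bearing: y=sinΔλ·cosφ2=0.41193273, x=cosφ1·sinφ2-sinφ1·cosφ2·cosΔλ=0.91085789; θ=atan2(y, x)=24.3347° ≈ 24.3°
Leg 5: φ1=1.0501070, φ2=0.2574692, Δφ=-0.7926378, Δλ=-0.7394803 rad; a=sin²(Δφ/2)+cosφ1·cosφ2·sin²(Δλ/2)=0.2118399626; c=2·atan2(√a, √(1-a))=0.956577781; dist=6371·c=6094.357 ≈ 6094.4 km; running total=49573.2 km
Leg 5 bearing: y=sinΔλ·cosφ2=-0.65169047, x=cosφ1·sinφ2-sinφ1·cosφ2·cosΔλ=-0.49310719; θ=atan2(y, x)=-127.1133° <0 so +360° → 232.8867° ≈ 232.9°
Leg 6: φ1=0.2574692, φ2=1.1204228, Δφ=0.8629536, Δλ=-0.0793898 rad; a=sin²(Δφ/2)+cosφ1·cosφ2·sin²(Δλ/2)=0.1755648156; c=2·atan2(√a, √(1-a))=0.864697432; dist=6371·c=5508.987 ≈ 5509.0 km; running total=55082.2 km
Leg 6 bearing: y=sinΔλ·cosφ2=-0.03452223, x=cosφ1·sinφ2-sinφ1·cosφ2·cosΔλ=0.76011543; θ=atan2(y, x)=-2.6004° <0 so +360° → 357.3996° ≈ 357.4°
Leg 7: φ1=1.1204228, φ2=0.6234473, Δφ=-0.4969755, Δλ=2.8204137 rad; a=sin²(Δφ/2)+cosφ1·cosφ2·sin²(Δλ/2)=0.4048584934; c=2·atan2(√a, √(1-a))=1.379345908; dist=6371·c=8787.813 ≈ 8787.8 km; running total=63870.0 km
Leg 7 bearing: y=sinΔλ·cosφ2=0.25629576, x=cosφ1·sinφ2-sinφ1·cosφ2·cosΔλ=0.94768395; θ=atan2(y, x)=15.1333° ≈ 15.1°

Leg 1: dist=13637.0 km, bearing=359.9°
Leg 2: dist=8926.1 km, bearing=90.2°
Leg 3: dist=11070.5 km, bearing=291.0°
Leg 4: dist=9845.2 km, bearing=24.3°
Leg 5: dist=6094.4 km, bearing=232.9°
Leg 6: dist=5509.0 km, bearing=357.4°
Leg 7: dist=8787.8 km, bearing=15.1°
Total: 63870.0 km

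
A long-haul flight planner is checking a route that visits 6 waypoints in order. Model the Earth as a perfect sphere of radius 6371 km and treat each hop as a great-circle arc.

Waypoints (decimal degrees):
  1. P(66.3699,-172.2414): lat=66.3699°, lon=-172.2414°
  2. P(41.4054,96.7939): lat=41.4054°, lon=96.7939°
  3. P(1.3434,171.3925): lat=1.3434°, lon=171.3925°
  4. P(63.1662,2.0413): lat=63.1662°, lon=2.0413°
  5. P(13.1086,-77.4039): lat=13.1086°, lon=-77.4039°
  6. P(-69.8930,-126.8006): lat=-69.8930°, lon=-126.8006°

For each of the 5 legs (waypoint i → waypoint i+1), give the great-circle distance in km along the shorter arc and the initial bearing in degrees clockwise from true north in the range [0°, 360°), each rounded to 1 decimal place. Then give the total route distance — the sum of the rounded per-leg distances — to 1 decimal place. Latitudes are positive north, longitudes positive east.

Leg 1: dist=5900.9 km, bearing=290.3°
Leg 2: dist=8629.3 km, bearing=99.3°
Leg 3: dist=12787.2 km, bearing=354.7°
Leg 4: dist=8180.2 km, bearing=266.6°
Leg 5: dist=9976.1 km, bearing=195.1°
Total: 45473.7 km

Leg 1: φ1=1.1583733, φ2=0.7226606, Δφ=-0.4357127, Δλ=4.6955518 rad; a=sin²(Δφ/2)+cosφ1·cosφ2·sin²(Δλ/2)=0.1995672963; c=2·atan2(√a, √(1-a))=0.926213019; dist=6371·c=5900.903 ≈ 5900.9 km; running total=5900.9 km
Leg 1 bearing: y=sinΔλ·cosφ2=-0.74994243, x=cosφ1·sinφ2-sinφ1·cosφ2·cosΔλ=0.27667150; θ=atan2(y, x)=-69.7498° <0 so +360° → 290.2502° ≈ 290.3°
Leg 2: φ1=0.7226606, φ2=0.0234468, Δφ=-0.6992138, Δλ=1.3019912 rad; a=sin²(Δφ/2)+cosφ1·cosφ2·sin²(Δλ/2)=0.3926755995; c=2·atan2(√a, √(1-a))=1.354464092; dist=6371·c=8629.291 ≈ 8629.3 km; running total=14530.2 km
Leg 2 bearing: y=sinΔλ·cosφ2=0.96382392, x=cosφ1·sinφ2-sinφ1·cosφ2·cosΔλ=-0.15801689; θ=atan2(y, x)=99.3107° ≈ 99.3°
Leg 3: φ1=0.0234468, φ2=1.1024582, Δφ=1.0790114, Δλ=-2.9557360 rad; a=sin²(Δφ/2)+cosφ1·cosφ2·sin²(Δλ/2)=0.7112940306; c=2·atan2(√a, √(1-a))=2.007095317; dist=6371·c=12787.204 ≈ 12787.2 km; running total=27317.4 km
Leg 3 bearing: y=sinΔλ·cosφ2=-0.08341426, x=cosφ1·sinφ2-sinφ1·cosφ2·cosΔλ=0.90247515; θ=atan2(y, x)=-5.2807° <0 so +360° → 354.7193° ≈ 354.7°
Leg 4: φ1=1.1024582, φ2=0.2287882, Δφ=-0.8736699, Δλ=-1.3865803 rad; a=sin²(Δφ/2)+cosφ1·cosφ2·sin²(Δλ/2)=0.3585462265; c=2·atan2(√a, √(1-a))=1.283972179; dist=6371·c=8180.187 ≈ 8180.2 km; running total=35497.6 km
Leg 4 bearing: y=sinΔλ·cosφ2=-0.95746300, x=cosφ1·sinφ2-sinφ1·cosφ2·cosΔλ=-0.05681490; θ=atan2(y, x)=-93.3959° <0 so +360° → 266.6041° ≈ 266.6°
Leg 5: φ1=0.2287882, φ2=-1.2198630, Δφ=-1.4486512, Δλ=-0.8621351 rad; a=sin²(Δφ/2)+cosφ1·cosφ2·sin²(Δλ/2)=0.4975351133; c=2·atan2(√a, √(1-a))=1.565866533; dist=6371·c=9976.136 ≈ 9976.1 km; running total=45473.7 km
Leg 5 bearing: y=sinΔλ·cosφ2=-0.26100517, x=cosφ1·sinφ2-sinφ1·cosφ2·cosΔλ=-0.96532481; θ=atan2(y, x)=-164.8701° <0 so +360° → 195.1299° ≈ 195.1°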